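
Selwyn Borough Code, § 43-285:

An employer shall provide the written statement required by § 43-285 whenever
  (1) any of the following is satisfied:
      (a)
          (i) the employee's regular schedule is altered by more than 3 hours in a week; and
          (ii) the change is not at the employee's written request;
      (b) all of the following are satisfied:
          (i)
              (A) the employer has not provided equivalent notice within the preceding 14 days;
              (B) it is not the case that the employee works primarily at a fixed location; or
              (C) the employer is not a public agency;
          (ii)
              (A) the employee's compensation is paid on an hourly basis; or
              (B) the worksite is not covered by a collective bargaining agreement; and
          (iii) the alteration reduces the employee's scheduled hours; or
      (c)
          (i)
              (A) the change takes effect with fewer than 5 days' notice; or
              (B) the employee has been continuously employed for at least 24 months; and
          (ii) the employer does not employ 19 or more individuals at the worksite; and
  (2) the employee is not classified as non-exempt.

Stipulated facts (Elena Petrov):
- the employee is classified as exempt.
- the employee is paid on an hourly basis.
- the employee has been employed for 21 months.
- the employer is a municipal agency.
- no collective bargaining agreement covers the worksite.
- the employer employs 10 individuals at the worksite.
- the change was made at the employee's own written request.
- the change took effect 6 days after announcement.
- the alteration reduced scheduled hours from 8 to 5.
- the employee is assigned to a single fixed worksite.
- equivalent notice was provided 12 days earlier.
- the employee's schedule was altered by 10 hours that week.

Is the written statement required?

No — not required.

(i) schedule shift > 3h — satisfied.
(ii) not employee-requested — fails.
(a) = T AND F = false.
(A) no recent notice — fails.
(B) not (fixed location) — not satisfied.
(C) not (public agency) — not satisfied.
So (i) is not satisfied (F OR F OR F).
(A) hourly-paid — holds.
(B) no CBA — met.
(ii) = T OR T = true.
(iii) hours reduced — satisfied.
So (b) is not satisfied (F AND T AND T).
(A) < 5 days' notice — fails.
(B) tenure ≥ 24 mo. — fails.
(i): F OR F → false.
(ii) not (≥ 19 at site) — met.
(c) = F AND T = false.
So (1) is not satisfied (F OR F OR F).
(2) not (non-exempt) — holds.
Overall = F AND T = false.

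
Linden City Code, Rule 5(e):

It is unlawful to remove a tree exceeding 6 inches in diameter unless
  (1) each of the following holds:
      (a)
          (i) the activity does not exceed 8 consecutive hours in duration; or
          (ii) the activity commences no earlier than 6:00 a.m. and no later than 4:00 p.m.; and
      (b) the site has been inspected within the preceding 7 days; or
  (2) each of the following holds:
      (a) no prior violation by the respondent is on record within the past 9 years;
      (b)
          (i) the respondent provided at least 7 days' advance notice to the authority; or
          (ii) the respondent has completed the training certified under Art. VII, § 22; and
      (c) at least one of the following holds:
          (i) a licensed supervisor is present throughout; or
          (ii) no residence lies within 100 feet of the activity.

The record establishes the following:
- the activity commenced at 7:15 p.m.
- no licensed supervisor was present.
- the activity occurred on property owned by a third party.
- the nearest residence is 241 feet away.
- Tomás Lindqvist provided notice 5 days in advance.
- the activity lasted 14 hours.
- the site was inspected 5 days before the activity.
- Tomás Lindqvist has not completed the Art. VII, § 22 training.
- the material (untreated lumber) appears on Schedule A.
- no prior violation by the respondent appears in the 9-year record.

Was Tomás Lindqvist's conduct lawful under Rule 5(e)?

No — unlawful.

(i) ≤ 8 hrs duration — fails.
(ii) start within hours — fails.
(a): F OR F → false.
(b) site inspected — met.
So (1) is not satisfied (F AND T).
(a) no prior violation — met.
(i) ≥7 days' notice — not satisfied.
(ii) training certified — not satisfied.
(b): F OR F → false.
(i) supervisor present — not satisfied.
(ii) no residence in 100 ft — met.
So (c) is satisfied (F OR T).
So (2) is not satisfied (T AND F AND T).
Overall = F OR F = false.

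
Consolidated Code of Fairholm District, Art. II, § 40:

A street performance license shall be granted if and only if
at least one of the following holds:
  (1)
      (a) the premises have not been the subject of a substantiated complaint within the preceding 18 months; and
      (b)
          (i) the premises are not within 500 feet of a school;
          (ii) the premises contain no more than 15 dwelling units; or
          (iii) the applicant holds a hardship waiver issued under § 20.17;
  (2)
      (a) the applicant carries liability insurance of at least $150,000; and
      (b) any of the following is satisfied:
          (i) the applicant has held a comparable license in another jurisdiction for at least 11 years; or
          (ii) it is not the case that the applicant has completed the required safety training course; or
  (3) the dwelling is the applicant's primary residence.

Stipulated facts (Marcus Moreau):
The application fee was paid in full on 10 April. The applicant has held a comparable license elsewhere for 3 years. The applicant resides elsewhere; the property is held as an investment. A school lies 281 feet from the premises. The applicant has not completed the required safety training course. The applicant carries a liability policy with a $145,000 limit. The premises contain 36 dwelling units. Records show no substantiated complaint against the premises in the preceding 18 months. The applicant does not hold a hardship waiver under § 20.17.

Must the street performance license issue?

No — denied.

(a) no complaint in 18 mo. — holds.
(i) ≥500 ft from school — fails.
(ii) ≤ 15 units — fails.
(iii) hardship waiver — not satisfied.
So (b) is not satisfied (F OR F OR F).
So (1) is not satisfied (T AND F).
(a) insurance ≥ $150,000 — not satisfied.
(i) prior license ≥ 11 yr — fails.
(ii) not (safety training) — met.
So (b) is satisfied (F OR T).
(2) = F AND T = false.
(3) primary residence — not met.
So Overall is not satisfied (F OR F OR F).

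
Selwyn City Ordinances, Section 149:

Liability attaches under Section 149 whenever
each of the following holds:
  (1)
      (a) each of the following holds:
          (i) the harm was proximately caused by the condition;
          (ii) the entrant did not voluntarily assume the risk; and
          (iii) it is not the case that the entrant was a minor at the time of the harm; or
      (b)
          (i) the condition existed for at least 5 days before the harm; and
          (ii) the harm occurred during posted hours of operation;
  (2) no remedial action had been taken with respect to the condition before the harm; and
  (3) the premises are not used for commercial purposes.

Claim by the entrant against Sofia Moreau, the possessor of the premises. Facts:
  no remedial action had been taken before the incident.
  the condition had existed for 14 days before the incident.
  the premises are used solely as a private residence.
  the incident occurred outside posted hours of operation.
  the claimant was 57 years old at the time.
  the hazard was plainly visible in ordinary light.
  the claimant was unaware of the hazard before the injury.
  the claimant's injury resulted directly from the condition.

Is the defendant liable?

Yes — liable.

(i) proximate cause — satisfied.
(ii) no assumed risk — met.
(iii) not (entrant a minor) — holds.
(a): T AND T AND T → true.
(i) condition ≥5 days old — holds.
(ii) during posted hours — not satisfied.
(b) = T AND F = false.
(1): T OR F → true.
(2) no remedial action — met.
(3) not (commercial use) — met.
So Overall is satisfied (T AND T AND T).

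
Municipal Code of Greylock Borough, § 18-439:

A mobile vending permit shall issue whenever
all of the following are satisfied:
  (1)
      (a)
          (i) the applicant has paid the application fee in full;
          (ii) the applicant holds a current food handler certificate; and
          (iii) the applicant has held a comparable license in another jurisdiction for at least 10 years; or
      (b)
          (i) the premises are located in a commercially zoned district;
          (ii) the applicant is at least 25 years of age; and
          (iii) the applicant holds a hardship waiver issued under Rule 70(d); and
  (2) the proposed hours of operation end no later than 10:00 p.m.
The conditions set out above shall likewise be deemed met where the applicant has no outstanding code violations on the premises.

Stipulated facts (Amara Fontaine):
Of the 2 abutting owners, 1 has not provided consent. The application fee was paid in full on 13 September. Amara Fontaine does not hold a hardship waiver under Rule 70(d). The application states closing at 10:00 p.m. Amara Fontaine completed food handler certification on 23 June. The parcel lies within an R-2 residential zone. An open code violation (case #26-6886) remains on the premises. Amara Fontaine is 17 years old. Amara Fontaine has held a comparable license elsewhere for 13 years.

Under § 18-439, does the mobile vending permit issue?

(i) fee paid — satisfied.
(ii) food handler cert. — met.
(iii) prior license ≥ 10 yr — satisfied.
So (a) is satisfied (T AND T AND T).
(i) commercially zoned — not satisfied.
(ii) age ≥ 25 — fails.
(iii) hardship waiver — fails.
So (b) is not satisfied (F AND F AND F).
(1) = T OR F = true.
(2) closes by 10 p.m. — met.
So Overall is satisfied (T AND T).
Exception (no code violations) — not satisfied.
Result: main true OR exception false → true.

Yes — granted.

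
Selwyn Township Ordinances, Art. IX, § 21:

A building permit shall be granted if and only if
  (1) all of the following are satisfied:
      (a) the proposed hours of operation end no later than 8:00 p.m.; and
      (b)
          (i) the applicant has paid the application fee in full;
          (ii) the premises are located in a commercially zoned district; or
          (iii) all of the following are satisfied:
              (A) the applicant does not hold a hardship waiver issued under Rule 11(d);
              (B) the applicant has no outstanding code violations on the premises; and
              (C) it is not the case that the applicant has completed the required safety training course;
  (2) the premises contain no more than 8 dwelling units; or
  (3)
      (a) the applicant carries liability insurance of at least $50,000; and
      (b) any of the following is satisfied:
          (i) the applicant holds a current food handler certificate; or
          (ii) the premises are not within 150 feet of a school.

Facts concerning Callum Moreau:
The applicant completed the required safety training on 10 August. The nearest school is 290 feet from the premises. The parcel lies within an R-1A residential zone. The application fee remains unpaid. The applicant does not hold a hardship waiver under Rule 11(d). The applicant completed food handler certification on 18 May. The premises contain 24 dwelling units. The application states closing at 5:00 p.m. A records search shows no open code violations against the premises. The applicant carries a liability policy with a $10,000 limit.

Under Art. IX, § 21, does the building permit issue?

(a) closes by 8 p.m. — holds.
(i) fee paid — not satisfied.
(ii) commercially zoned — fails.
(A) not (hardship waiver) — holds.
(B) no code violations — satisfied.
(C) not (safety training) — not satisfied.
(iii): T AND T AND F → false.
(b): F OR F OR F → false.
(1) = T AND F = false.
(2) ≤ 8 units — fails.
(a) insurance ≥ $50,000 — not met.
(i) food handler cert. — met.
(ii) ≥150 ft from school — met.
(b) = T OR T = true.
So (3) is not satisfied (F AND T).
So Overall is not satisfied (F OR F OR F).

No — denied.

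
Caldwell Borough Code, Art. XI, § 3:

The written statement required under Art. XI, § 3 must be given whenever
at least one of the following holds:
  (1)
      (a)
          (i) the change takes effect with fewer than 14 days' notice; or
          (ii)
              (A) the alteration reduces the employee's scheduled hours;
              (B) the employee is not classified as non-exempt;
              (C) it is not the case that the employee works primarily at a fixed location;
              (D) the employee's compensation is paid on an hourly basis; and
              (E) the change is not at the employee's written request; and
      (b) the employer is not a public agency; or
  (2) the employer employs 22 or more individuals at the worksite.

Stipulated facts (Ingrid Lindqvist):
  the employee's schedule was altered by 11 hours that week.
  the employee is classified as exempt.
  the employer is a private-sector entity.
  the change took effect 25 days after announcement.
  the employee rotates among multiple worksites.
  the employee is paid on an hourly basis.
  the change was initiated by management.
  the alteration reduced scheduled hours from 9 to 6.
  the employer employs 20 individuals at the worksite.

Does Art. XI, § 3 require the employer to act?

Yes — required.

(i) < 14 days' notice — not met.
(A) hours reduced — satisfied.
(B) not (non-exempt) — met.
(C) not (fixed location) — holds.
(D) hourly-paid — holds.
(E) not employee-requested — holds.
So (ii) is satisfied (T AND T AND T AND T AND T).
(a) = F OR T = true.
(b) not (public agency) — met.
(1): T AND T → true.
(2) ≥ 22 at site — not met.
So Overall is satisfied (T OR F).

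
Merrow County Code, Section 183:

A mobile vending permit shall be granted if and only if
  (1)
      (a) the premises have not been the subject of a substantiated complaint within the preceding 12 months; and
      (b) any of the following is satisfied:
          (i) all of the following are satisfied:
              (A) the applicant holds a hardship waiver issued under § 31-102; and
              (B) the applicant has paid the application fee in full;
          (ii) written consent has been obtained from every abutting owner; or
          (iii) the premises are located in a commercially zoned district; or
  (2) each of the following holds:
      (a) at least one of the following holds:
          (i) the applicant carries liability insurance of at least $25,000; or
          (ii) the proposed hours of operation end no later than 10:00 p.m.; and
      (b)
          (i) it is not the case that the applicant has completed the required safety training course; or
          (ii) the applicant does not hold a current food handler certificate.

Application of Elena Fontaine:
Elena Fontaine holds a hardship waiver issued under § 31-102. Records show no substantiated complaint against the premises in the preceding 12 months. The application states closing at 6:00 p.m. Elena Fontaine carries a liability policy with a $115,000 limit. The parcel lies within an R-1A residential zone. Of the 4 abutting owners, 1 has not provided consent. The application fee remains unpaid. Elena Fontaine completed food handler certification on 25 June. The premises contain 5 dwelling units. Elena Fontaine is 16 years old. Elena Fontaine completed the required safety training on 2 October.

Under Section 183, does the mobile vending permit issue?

No — denied.

(a) no complaint in 12 mo. — satisfied.
(A) hardship waiver — met.
(B) fee paid — fails.
(i): T AND F → false.
(ii) all abutters consent — not satisfied.
(iii) commercially zoned — not satisfied.
(b): F OR F OR F → false.
So (1) is not satisfied (T AND F).
(i) insurance ≥ $25,000 — met.
(ii) closes by 10 p.m. — holds.
(a): T OR T → true.
(i) not (safety training) — fails.
(ii) not (food handler cert.) — not satisfied.
So (b) is not satisfied (F OR F).
So (2) is not satisfied (T AND F).
Overall = F OR F = false.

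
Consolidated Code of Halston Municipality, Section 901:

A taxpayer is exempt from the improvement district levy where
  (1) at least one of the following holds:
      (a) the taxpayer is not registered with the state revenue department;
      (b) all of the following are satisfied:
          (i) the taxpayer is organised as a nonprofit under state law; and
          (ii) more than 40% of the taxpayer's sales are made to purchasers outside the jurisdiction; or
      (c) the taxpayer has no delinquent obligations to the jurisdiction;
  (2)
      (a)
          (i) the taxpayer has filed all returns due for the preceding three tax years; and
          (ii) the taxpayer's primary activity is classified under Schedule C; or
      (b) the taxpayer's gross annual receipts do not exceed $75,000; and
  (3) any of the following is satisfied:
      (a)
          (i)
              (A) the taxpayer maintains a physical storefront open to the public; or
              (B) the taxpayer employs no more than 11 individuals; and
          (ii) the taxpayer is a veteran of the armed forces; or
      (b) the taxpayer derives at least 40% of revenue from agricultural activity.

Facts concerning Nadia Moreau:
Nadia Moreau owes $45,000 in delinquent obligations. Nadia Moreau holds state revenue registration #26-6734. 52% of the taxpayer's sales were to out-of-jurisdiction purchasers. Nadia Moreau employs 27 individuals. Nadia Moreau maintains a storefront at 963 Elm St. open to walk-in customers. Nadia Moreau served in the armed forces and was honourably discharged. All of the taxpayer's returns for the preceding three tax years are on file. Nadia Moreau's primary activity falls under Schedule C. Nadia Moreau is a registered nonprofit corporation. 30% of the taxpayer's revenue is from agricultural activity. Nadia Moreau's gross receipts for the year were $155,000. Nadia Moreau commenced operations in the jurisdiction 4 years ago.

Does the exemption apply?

(a) not (state-registered) — not met.
(i) nonprofit — met.
(ii) >40% out-of-jur. sales — holds.
(b) = T AND T = true.
(c) no delinquency — not satisfied.
(1) = F OR T OR F = true.
(i) returns current — satisfied.
(ii) Schedule C activity — holds.
So (a) is satisfied (T AND T).
(b) receipts ≤ $75,000 — not satisfied.
(2) = T OR F = true.
(A) has storefront — satisfied.
(B) ≤ 11 employees — not satisfied.
(i) = T OR F = true.
(ii) veteran — met.
(a) = T AND T = true.
(b) ≥40% agricultural — not satisfied.
(3): T OR F → true.
Overall: T AND T AND T → true.

Yes — exempt.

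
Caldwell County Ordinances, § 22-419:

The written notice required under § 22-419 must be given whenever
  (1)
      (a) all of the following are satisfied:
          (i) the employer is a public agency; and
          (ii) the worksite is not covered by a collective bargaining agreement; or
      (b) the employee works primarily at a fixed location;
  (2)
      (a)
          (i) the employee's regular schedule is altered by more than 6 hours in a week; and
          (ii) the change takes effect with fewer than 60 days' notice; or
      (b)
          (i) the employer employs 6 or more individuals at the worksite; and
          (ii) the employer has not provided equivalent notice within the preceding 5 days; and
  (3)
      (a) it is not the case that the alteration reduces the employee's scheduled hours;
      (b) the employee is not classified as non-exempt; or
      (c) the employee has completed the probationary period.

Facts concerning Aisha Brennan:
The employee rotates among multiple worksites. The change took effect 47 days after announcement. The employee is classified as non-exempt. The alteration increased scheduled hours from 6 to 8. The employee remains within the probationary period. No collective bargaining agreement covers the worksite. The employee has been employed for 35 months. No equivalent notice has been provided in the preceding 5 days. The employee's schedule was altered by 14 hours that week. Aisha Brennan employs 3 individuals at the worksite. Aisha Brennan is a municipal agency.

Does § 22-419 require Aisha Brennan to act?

(i) public agency — met.
(ii) no CBA — met.
So (a) is satisfied (T AND T).
(b) fixed location — fails.
So (1) is satisfied (T OR F).
(i) schedule shift > 6h — satisfied.
(ii) < 60 days' notice — met.
(a) = T AND T = true.
(i) ≥ 6 at site — fails.
(ii) no recent notice — satisfied.
So (b) is not satisfied (F AND T).
So (2) is satisfied (T OR F).
(a) not (hours reduced) — holds.
(b) not (non-exempt) — not satisfied.
(c) past probation — fails.
(3): T OR F OR F → true.
Overall = T AND T AND T = true.

Yes — required.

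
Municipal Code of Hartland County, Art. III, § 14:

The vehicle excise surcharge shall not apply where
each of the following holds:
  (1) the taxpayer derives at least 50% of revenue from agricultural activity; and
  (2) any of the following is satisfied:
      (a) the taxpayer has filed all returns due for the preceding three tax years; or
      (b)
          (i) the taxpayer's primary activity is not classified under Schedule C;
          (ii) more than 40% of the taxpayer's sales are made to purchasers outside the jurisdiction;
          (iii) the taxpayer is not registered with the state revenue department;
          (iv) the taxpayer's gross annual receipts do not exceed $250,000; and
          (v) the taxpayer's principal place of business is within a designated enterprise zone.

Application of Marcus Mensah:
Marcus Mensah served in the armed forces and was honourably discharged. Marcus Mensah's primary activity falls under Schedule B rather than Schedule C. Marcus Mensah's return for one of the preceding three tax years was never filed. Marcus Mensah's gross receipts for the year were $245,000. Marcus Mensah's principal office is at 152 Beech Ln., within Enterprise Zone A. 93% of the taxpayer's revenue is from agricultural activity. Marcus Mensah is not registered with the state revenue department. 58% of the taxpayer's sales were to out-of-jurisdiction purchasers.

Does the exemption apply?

(1) ≥50% agricultural — met.
(a) returns current — not satisfied.
(i) not (Schedule C activity) — satisfied.
(ii) >40% out-of-jur. sales — met.
(iii) not (state-registered) — satisfied.
(iv) receipts ≤ $250,000 — holds.
(v) in enterprise zone — holds.
(b): T AND T AND T AND T AND T → true.
So (2) is satisfied (F OR T).
So Overall is satisfied (T AND T).

Yes — exempt.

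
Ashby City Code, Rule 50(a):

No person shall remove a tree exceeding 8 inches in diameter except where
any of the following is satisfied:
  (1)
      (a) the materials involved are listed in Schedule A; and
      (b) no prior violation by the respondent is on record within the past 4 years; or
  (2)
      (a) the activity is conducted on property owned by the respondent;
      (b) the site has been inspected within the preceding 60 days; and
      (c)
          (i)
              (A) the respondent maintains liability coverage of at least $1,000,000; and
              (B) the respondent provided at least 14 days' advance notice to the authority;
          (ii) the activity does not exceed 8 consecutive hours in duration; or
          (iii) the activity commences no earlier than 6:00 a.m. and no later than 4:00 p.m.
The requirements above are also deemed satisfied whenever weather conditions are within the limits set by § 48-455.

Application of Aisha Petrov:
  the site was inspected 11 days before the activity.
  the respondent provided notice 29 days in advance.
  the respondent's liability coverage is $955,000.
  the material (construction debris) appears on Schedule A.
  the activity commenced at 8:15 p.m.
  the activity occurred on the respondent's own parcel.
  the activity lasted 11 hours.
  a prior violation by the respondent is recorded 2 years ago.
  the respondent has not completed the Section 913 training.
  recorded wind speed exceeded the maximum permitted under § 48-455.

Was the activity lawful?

No — unlawful.

(a) Schedule A material — holds.
(b) no prior violation — not satisfied.
(1) = T AND F = false.
(a) own property — satisfied.
(b) site inspected — met.
(A) coverage ≥ $1,000,000 — fails.
(B) ≥14 days' notice — met.
So (i) is not satisfied (F AND T).
(ii) ≤ 8 hrs duration — fails.
(iii) start within hours — not satisfied.
(c): F OR F OR F → false.
(2) = T AND T AND F = false.
Overall: F OR F → false.
Exception (weather ok) — not satisfied.
Result: main false OR exception false → false.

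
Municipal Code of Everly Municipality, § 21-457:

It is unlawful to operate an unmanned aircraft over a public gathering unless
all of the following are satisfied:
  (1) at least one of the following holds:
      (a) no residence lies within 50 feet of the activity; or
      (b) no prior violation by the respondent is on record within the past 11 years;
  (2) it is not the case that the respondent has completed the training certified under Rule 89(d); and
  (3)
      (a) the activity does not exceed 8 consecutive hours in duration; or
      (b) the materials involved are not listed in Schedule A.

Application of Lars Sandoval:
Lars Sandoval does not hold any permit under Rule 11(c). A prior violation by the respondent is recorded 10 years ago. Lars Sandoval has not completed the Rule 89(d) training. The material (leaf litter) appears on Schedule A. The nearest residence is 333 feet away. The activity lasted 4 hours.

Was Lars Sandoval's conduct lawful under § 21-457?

(a) no residence in 50 ft — holds.
(b) no prior violation — not met.
(1) = T OR F = true.
(2) not (training certified) — met.
(a) ≤ 8 hrs duration — satisfied.
(b) not (Schedule A material) — not satisfied.
So (3) is satisfied (T OR F).
So Overall is satisfied (T AND T AND T).

Yes — lawful.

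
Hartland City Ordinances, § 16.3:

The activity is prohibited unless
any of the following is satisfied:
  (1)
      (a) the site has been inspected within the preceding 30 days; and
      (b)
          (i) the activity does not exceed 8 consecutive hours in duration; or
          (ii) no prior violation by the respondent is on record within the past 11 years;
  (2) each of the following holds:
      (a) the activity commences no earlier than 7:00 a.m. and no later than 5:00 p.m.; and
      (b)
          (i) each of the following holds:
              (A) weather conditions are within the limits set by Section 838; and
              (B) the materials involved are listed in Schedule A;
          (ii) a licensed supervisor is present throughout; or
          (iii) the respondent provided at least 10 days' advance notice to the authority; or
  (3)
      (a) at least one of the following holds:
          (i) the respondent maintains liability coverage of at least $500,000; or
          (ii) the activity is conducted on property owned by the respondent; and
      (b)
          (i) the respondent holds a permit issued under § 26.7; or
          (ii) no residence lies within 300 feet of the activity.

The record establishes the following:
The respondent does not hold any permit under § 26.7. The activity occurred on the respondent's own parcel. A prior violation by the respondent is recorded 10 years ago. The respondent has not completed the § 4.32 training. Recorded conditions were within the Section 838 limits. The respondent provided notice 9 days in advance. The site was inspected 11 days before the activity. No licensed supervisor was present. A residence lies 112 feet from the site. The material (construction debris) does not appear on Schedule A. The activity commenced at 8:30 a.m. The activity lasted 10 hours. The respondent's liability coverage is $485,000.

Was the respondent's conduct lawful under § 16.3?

(a) site inspected — satisfied.
(i) ≤ 8 hrs duration — not met.
(ii) no prior violation — not satisfied.
(b): F OR F → false.
So (1) is not satisfied (T AND F).
(a) start within hours — holds.
(A) weather ok — holds.
(B) Schedule A material — fails.
(i): T AND F → false.
(ii) supervisor present — fails.
(iii) ≥10 days' notice — fails.
(b): F OR F OR F → false.
(2) = T AND F = false.
(i) coverage ≥ $500,000 — not satisfied.
(ii) own property — met.
(a): F OR T → true.
(i) holds permit — fails.
(ii) no residence in 300 ft — not satisfied.
So (b) is not satisfied (F OR F).
(3) = T AND F = false.
Overall: F OR F OR F → false.

No — unlawful.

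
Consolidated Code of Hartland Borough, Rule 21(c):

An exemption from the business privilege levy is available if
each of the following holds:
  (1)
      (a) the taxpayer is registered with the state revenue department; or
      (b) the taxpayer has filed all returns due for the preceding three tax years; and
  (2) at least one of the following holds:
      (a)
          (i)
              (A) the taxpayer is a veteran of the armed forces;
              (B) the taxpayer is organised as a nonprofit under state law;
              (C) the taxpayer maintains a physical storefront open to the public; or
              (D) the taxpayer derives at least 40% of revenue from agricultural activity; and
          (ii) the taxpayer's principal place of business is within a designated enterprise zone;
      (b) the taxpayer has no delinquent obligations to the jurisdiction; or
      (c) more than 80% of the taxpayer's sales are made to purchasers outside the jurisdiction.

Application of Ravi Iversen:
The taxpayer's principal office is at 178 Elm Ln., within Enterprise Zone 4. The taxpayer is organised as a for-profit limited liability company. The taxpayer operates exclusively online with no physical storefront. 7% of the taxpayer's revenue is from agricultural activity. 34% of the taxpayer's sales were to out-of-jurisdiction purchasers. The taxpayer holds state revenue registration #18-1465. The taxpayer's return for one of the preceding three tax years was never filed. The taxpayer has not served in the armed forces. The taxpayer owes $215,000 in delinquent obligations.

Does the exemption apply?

(a) state-registered — satisfied.
(b) returns current — fails.
(1): T OR F → true.
(A) veteran — not satisfied.
(B) nonprofit — not met.
(C) has storefront — not met.
(D) ≥40% agricultural — not satisfied.
(i) = F OR F OR F OR F = false.
(ii) in enterprise zone — satisfied.
So (a) is not satisfied (F AND T).
(b) no delinquency — not satisfied.
(c) >80% out-of-jur. sales — fails.
(2) = F OR F OR F = false.
Overall: T AND F → false.

No — not exempt.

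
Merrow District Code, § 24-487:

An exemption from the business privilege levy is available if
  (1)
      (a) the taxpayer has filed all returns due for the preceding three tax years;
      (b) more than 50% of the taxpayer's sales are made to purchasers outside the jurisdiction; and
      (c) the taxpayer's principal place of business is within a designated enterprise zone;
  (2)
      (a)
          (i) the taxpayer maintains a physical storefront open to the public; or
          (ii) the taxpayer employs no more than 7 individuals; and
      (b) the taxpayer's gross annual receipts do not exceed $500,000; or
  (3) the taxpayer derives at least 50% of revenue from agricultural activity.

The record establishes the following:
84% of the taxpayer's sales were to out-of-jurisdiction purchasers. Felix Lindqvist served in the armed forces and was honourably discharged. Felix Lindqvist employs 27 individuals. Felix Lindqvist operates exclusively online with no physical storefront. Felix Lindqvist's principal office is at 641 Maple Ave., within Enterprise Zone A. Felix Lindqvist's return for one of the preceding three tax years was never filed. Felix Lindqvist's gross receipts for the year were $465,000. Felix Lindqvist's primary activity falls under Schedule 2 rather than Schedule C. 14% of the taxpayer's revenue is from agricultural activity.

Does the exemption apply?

No — not exempt.

(a) returns current — not satisfied.
(b) >50% out-of-jur. sales — met.
(c) in enterprise zone — holds.
(1): F AND T AND T → false.
(i) has storefront — not met.
(ii) ≤ 7 employees — not satisfied.
So (a) is not satisfied (F OR F).
(b) receipts ≤ $500,000 — satisfied.
So (2) is not satisfied (F AND T).
(3) ≥50% agricultural — fails.
Overall = F OR F OR F = false.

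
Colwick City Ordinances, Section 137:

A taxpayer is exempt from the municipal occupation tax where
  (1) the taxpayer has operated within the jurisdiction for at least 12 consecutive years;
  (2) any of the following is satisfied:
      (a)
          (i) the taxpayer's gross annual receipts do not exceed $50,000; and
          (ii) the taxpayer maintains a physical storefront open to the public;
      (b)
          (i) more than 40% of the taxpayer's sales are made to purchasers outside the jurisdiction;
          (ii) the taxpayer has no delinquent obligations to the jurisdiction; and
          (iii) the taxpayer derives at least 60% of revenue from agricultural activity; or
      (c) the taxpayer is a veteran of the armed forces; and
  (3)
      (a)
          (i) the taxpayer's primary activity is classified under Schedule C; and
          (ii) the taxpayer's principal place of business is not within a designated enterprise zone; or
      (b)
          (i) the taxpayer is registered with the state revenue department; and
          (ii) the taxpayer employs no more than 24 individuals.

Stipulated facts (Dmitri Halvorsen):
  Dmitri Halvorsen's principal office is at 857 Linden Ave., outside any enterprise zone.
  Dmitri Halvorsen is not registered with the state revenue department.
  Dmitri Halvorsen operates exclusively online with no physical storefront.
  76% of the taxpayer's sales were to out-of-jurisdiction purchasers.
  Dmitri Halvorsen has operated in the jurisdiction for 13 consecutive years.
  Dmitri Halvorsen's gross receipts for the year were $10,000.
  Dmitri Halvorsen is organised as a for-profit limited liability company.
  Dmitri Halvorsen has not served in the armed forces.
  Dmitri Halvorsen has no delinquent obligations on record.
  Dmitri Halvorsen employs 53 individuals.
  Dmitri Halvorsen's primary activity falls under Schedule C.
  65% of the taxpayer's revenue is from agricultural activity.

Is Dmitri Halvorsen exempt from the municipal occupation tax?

Yes — exempt.

(1) ≥ 12 yrs in jurisdiction — satisfied.
(i) receipts ≤ $50,000 — satisfied.
(ii) has storefront — not met.
(a): T AND F → false.
(i) >40% out-of-jur. sales — holds.
(ii) no delinquency — met.
(iii) ≥60% agricultural — met.
(b) = T AND T AND T = true.
(c) veteran — not satisfied.
(2): F OR T OR F → true.
(i) Schedule C activity — met.
(ii) not (in enterprise zone) — satisfied.
(a) = T AND T = true.
(i) state-registered — not satisfied.
(ii) ≤ 24 employees — not satisfied.
So (b) is not satisfied (F AND F).
So (3) is satisfied (T OR F).
Overall: T AND T AND T → true.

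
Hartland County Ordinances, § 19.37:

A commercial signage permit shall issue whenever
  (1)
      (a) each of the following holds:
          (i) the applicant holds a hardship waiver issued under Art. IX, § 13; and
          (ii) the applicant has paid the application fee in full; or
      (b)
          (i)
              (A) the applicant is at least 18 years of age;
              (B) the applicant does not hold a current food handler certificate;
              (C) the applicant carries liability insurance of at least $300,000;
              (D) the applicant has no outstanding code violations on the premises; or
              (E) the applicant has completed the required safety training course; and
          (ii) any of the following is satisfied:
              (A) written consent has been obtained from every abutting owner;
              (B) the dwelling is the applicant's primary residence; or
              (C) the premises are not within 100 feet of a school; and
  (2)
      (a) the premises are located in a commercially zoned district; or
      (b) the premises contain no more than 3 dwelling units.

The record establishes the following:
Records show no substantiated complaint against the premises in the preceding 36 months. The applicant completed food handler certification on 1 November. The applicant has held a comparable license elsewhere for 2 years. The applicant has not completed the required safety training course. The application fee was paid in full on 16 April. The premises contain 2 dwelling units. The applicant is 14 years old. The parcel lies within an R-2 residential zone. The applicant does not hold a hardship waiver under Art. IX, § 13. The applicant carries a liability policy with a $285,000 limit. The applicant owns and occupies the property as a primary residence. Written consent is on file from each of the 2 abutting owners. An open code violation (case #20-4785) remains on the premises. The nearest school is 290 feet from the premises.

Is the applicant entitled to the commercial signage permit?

No — denied.

(i) hardship waiver — fails.
(ii) fee paid — satisfied.
(a): F AND T → false.
(A) age ≥ 18 — not met.
(B) not (food handler cert.) — not met.
(C) insurance ≥ $300,000 — not met.
(D) no code violations — not satisfied.
(E) safety training — fails.
(i) = F OR F OR F OR F OR F = false.
(A) all abutters consent — satisfied.
(B) primary residence — met.
(C) ≥100 ft from school — satisfied.
(ii): T OR T OR T → true.
(b) = F AND T = false.
(1) = F OR F = false.
(a) commercially zoned — not met.
(b) ≤ 3 units — holds.
(2): F OR T → true.
So Overall is not satisfied (F AND T).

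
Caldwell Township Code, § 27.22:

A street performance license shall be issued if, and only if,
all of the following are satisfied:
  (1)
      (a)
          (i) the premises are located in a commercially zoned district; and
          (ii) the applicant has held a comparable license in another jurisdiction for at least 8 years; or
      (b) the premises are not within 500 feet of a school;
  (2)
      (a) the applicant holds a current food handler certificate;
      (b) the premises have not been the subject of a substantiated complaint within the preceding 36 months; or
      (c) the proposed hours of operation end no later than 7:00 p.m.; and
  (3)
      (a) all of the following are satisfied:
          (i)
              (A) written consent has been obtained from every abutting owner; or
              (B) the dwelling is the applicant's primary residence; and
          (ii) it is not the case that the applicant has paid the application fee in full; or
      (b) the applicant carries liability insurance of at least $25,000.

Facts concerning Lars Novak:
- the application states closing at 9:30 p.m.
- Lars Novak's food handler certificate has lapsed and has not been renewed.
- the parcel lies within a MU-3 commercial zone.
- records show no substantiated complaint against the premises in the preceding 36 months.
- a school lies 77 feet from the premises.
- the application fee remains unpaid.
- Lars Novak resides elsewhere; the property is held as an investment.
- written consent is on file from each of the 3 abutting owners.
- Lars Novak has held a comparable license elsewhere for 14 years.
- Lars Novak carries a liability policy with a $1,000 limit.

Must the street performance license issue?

(i) commercially zoned — met.
(ii) prior license ≥ 8 yr — satisfied.
(a) = T AND T = true.
(b) ≥500 ft from school — not satisfied.
(1) = T OR F = true.
(a) food handler cert. — not satisfied.
(b) no complaint in 36 mo. — met.
(c) closes by 7 p.m. — not satisfied.
So (2) is satisfied (F OR T OR F).
(A) all abutters consent — holds.
(B) primary residence — fails.
(i): T OR F → true.
(ii) not (fee paid) — met.
(a): T AND T → true.
(b) insurance ≥ $25,000 — not satisfied.
So (3) is satisfied (T OR F).
Overall: T AND T AND T → true.

Yes — granted.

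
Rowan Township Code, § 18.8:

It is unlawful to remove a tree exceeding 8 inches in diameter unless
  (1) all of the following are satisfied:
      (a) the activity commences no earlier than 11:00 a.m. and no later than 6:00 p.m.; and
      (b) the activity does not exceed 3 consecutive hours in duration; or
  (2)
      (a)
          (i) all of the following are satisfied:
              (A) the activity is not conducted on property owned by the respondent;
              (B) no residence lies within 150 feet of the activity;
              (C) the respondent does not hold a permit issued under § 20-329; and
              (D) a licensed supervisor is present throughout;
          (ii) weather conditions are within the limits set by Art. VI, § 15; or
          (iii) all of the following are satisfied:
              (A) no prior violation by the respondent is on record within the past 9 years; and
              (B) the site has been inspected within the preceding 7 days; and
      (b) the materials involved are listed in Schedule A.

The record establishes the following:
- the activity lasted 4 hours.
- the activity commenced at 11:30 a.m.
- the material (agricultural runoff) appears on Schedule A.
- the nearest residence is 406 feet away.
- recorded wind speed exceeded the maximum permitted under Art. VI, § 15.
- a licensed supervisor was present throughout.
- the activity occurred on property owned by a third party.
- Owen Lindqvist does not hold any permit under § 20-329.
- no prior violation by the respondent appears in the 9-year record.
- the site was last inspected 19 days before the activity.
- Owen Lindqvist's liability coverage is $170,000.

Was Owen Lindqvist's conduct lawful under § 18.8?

(a) start within hours — holds.
(b) ≤ 3 hrs duration — not met.
(1) = T AND F = false.
(A) not (own property) — holds.
(B) no residence in 150 ft — holds.
(C) not (holds permit) — met.
(D) supervisor present — holds.
So (i) is satisfied (T AND T AND T AND T).
(ii) weather ok — not met.
(A) no prior violation — met.
(B) site inspected — fails.
(iii) = T AND F = false.
So (a) is satisfied (T OR F OR F).
(b) Schedule A material — satisfied.
So (2) is satisfied (T AND T).
So Overall is satisfied (F OR T).

Yes — lawful.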